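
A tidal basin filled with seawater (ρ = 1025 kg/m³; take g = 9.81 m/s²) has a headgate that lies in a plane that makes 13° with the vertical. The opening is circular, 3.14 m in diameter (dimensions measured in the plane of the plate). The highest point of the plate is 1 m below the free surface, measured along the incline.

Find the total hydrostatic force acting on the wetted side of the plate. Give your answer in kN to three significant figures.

γ = ρg = 1025 × 9.81 / 1000 = 10.05525 kN/m³.
The plate makes 13° with the vertical, i.e. θ = 90° − 13° = 77° to the horizontal. Measuring y along the incline from the free-surface line, vertical depth h = y·sinθ with sinθ = 0.974370.
The centroid is at the centre, 1.57 m below the top of the plate, so y_c = 1 + 1.57 = 2.57 m and h_c = 2.57 × 0.974370 = 2.50413 m.
A = π(1.57)² = 7.74371 m².
Resultant F = γ·h_c·A = 10.05525 × 2.50413 × 7.74371 = 194.984 kN.

F ≈ 195 kN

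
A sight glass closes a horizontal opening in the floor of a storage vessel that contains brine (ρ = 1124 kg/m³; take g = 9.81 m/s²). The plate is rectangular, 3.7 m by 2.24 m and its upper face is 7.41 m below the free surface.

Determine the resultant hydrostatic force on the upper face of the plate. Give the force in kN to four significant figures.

γ = ρg = 1124 × 9.81 / 1000 = 11.02644 kN/m³.
The plate is horizontal, so pressure is uniform at p = γ·h = 11.02644 × 7.41 = 81.7059 kN/m².
A = 3.7 × 2.24 = 8.288 m².
F = p·A = 81.7059 × 8.288 = 677.178 kN.

F ≈ 677.2 kN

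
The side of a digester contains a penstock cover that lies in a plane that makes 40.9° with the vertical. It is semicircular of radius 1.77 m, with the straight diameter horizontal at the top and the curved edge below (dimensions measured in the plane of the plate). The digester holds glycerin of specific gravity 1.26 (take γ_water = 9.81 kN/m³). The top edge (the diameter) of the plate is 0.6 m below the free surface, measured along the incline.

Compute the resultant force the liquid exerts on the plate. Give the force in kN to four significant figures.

F ≈ 62.13 kN

γ = 1.26 × 9.81 = 12.3606 kN/m³.
The plate makes 40.9° with the vertical, i.e. θ = 90° − 40.9° = 49.1° to the horizontal. Measuring y along the incline from the free-surface line, vertical depth h = y·sinθ with sinθ = 0.755853.
The centroid of a semicircle lies 4r/(3π) = 0.751211 m from the diameter, here below the top edge, so y_c = 0.6 + 0.751211 = 1.35121 m and h_c = 1.35121 × 0.755853 = 1.02132 m.
A = πr²/2 = π × 1.77²/2 = 4.92115 m².
Resultant F = γ·h_c·A = 12.3606 × 1.02132 × 4.92115 = 62.1252 kN.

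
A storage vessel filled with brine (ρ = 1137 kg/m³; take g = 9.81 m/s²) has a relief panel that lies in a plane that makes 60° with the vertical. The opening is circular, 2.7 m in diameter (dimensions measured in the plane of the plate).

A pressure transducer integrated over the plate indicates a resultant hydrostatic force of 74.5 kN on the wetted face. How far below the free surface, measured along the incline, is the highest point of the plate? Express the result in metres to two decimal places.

y_top ≈ 0.98 m

γ = ρg = 1137 × 9.81 / 1000 = 11.15397 kN/m³.
A = π(1.35)² = 5.72555 m².
From F = γ·h_c·A, the centroid depth is h_c = 74.5/(11.15397 × 5.72555) = 1.16657 m.
The plate makes 60° with the vertical, i.e. θ = 90° − 60° = 30° to the horizontal. Measuring y along the incline from the free-surface line, vertical depth h = y·sinθ with sinθ = 0.500000.
Along the incline, y_c = h_c/sinθ = 1.16657/0.500000 = 2.33314 m.
The centroid is at the centre, 1.35 m below the top of the plate, so the highest point sits at y_top = 2.33314 − 1.35 = 0.98314 m along the incline.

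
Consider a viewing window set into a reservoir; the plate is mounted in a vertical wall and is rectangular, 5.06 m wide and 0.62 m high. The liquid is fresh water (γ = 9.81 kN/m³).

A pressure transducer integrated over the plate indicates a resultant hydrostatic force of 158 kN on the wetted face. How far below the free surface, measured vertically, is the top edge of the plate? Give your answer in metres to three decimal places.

d_top ≈ 4.824 m

γ = 9.81 kN/m³.
A = 5.06 × 0.62 = 3.1372 m².
From F = γ·h_c·A, the centroid depth is h_c = 158/(9.81 × 3.1372) = 5.13388 m.
The centroid lies 0.62/2 = 0.31 m below the top edge, so the top edge sits at h_top = 5.13388 − 0.31 = 4.82388 m below the surface.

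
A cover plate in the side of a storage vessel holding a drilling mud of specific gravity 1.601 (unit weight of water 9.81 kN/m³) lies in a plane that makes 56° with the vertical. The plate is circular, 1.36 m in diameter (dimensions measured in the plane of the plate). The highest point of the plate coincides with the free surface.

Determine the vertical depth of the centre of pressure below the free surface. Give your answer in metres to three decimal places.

γ = 1.601 × 9.81 = 15.70581 kN/m³.
The plate makes 56° with the vertical, i.e. θ = 90° − 56° = 34° to the horizontal. Measuring y along the incline from the free-surface line, vertical depth h = y·sinθ with sinθ = 0.559193.
The centroid is at the centre, 0.68 m below the top of the plate, so y_c = 0.68 m and h_c = 0.68 × 0.559193 = 0.380251 m.
A = π(0.68)² = 1.45267 m².
Resultant F = γ·h_c·A = 15.70581 × 0.380251 × 1.45267 = 8.67556 kN.
I_c = πr⁴/4 = π × 0.68⁴/4 = 0.167929 m⁴.
Centre of pressure: y_p = y_c + I_c/(y_c·A) = 0.68 + 0.167929/(0.68 × 1.45267) = 0.68 + 0.17 = 0.85 m along the plane.
Vertically, h_p = y_p·sinθ = 0.85 × 0.559193 = 0.475314 m.

h_p = 0.475 m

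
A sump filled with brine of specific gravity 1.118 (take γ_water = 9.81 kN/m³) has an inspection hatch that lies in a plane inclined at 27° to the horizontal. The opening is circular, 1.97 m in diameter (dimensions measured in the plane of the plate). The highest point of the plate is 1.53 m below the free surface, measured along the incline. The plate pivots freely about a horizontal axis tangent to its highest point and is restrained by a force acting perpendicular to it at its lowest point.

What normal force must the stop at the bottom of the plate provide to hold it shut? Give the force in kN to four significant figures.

γ = 1.118 × 9.81 = 10.96758 kN/m³.
Let θ = 27° be the plate's angle to the horizontal; measure y along the incline from where the plane meets the free surface. Vertical depth h = y·sinθ with sinθ = 0.453990.
The centroid is at the centre, 0.985 m below the top of the plate, so y_c = 1.53 + 0.985 = 2.515 m and h_c = 2.515 × 0.453990 = 1.14178 m.
A = π(0.985)² = 3.04805 m².
Resultant F = γ·h_c·A = 10.96758 × 1.14178 × 3.04805 = 38.1694 kN.
I_c = πr⁴/4 = π × 0.985⁴/4 = 0.739324 m⁴.
Centre of pressure: y_p = y_c + I_c/(y_c·A) = 2.515 + 0.739324/(2.515 × 3.04805) = 2.515 + 0.0964439 = 2.61144 m along the plane.
The resultant acts 0.985 + 0.0964439 = 1.08144 m (along the plate) below the hinge at the top edge, so the moment about the hinge is M = F × 1.08144 = 38.1694 × 1.08144 = 41.2779 kN·m.
A normal force at the bottom, 1.97 m from the hinge, must supply this moment: P = 41.2779/1.97 = 20.9532 kN.

P ≈ 20.95 kN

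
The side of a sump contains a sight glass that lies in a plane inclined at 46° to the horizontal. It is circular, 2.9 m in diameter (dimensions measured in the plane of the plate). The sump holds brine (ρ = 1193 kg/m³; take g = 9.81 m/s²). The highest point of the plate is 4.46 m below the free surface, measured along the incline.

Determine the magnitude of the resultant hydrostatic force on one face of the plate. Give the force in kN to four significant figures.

F ≈ 328.6 kN

γ = ρg = 1193 × 9.81 / 1000 = 11.70333 kN/m³.
Let θ = 46° be the plate's angle to the horizontal; measure y along the incline from where the plane meets the free surface. Vertical depth h = y·sinθ with sinθ = 0.719340.
The centroid is at the centre, 1.45 m below the top of the plate, so y_c = 4.46 + 1.45 = 5.91 m and h_c = 5.91 × 0.719340 = 4.2513 m.
A = π(1.45)² = 6.6052 m².
Resultant F = γ·h_c·A = 11.70333 × 4.2513 × 6.6052 = 328.638 kN.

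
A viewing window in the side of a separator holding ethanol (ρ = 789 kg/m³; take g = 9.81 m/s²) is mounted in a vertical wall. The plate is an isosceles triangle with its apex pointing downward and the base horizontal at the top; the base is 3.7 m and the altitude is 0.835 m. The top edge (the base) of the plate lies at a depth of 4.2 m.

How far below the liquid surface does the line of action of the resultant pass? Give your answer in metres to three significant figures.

h_p = 4.49 m

γ = ρg = 789 × 9.81 / 1000 = 7.74009 kN/m³.
With the apex down, the centroid sits h/3 = 0.835/3 = 0.278333 m below the base (the top edge), so the centroid depth is h_c = 4.2 + 0.278333 = 4.47833 m.
A = ½ × 3.7 × 0.835 = 1.54475 m².
Resultant F = γ·h_c·A = 7.74009 × 4.47833 × 1.54475 = 53.5452 kN.
I_c = b·h³/36 = 3.7 × 0.835³/36 = 0.0598355 m⁴.
Centre of pressure: y_p = y_c + I_c/(y_c·A) = 4.47833 + 0.0598355/(4.47833 × 1.54475) = 4.47833 + 0.00864937 = 4.48698 m along the plane.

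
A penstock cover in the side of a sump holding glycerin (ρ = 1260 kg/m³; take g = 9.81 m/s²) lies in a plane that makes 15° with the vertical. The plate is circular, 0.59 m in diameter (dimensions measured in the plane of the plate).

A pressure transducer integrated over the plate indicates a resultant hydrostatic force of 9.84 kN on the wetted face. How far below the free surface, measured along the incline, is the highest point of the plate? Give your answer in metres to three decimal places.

γ = ρg = 1260 × 9.81 / 1000 = 12.3606 kN/m³.
A = π(0.295)² = 0.273397 m².
From F = γ·h_c·A, the centroid depth is h_c = 9.84/(12.3606 × 0.273397) = 2.9118 m.
The plate makes 15° with the vertical, i.e. θ = 90° − 15° = 75° to the horizontal. Measuring y along the incline from the free-surface line, vertical depth h = y·sinθ with sinθ = 0.965926.
Along the incline, y_c = h_c/sinθ = 2.9118/0.965926 = 3.01452 m.
The centroid is at the centre, 0.295 m below the top of the plate, so the highest point sits at y_top = 3.01452 − 0.295 = 2.71952 m along the incline.

y_top ≈ 2.720 m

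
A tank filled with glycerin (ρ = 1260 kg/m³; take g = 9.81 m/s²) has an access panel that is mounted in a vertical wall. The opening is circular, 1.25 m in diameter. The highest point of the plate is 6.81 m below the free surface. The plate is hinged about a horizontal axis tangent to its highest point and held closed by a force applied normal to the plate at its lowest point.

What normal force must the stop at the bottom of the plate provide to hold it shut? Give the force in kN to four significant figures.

P ≈ 57.57 kN

γ = ρg = 1260 × 9.81 / 1000 = 12.3606 kN/m³.
The centroid is at the centre, 0.625 m below the top of the plate, so the centroid depth is h_c = 6.81 + 0.625 = 7.435 m.
A = π(0.625)² = 1.22718 m².
Resultant F = γ·h_c·A = 12.3606 × 7.435 × 1.22718 = 112.779 kN.
I_c = πr⁴/4 = π × 0.625⁴/4 = 0.119842 m⁴.
Centre of pressure: y_p = y_c + I_c/(y_c·A) = 7.435 + 0.119842/(7.435 × 1.22718) = 7.435 + 0.0131347 = 7.44813 m along the plane.
The resultant acts 0.625 + 0.0131347 = 0.638135 m (along the plate) below the hinge at the top edge, so the moment about the hinge is M = F × 0.638135 = 112.779 × 0.638135 = 71.9682 kN·m.
A normal force at the bottom, 1.25 m from the hinge, must supply this moment: P = 71.9682/1.25 = 57.5746 kN.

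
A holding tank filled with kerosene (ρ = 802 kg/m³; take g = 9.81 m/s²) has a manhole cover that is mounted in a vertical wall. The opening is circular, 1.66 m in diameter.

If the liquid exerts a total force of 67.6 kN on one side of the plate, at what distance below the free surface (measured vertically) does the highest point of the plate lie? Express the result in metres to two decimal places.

d_top ≈ 3.14 m

γ = ρg = 802 × 9.81 / 1000 = 7.86762 kN/m³.
A = π(0.83)² = 2.16424 m².
From F = γ·h_c·A, the centroid depth is h_c = 67.6/(7.86762 × 2.16424) = 3.97007 m.
The centroid is at the centre, 0.83 m below the top of the plate, so the highest point sits at h_top = 3.97007 − 0.83 = 3.14007 m below the surface.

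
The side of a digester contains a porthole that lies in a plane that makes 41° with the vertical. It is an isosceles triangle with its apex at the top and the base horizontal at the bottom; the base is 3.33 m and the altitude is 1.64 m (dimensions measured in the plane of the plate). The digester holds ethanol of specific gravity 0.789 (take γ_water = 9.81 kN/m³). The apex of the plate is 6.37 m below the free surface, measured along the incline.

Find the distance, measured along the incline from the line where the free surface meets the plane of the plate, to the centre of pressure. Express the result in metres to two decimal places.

y_p = 7.48 m

γ = 0.789 × 9.81 = 7.74009 kN/m³.
The plate makes 41° with the vertical, i.e. θ = 90° − 41° = 49° to the horizontal. Measuring y along the incline from the free-surface line, vertical depth h = y·sinθ with sinθ = 0.754710.
With the apex up, the centroid sits 2h/3 = 2 × 1.64/3 = 1.09333 m below the apex, so y_c = 6.37 + 1.09333 = 7.46333 m and h_c = 7.46333 × 0.754710 = 5.63265 m.
A = ½ × 3.33 × 1.64 = 2.7306 m².
Resultant F = γ·h_c·A = 7.74009 × 5.63265 × 2.7306 = 119.047 kN.
I_c = b·h³/36 = 3.33 × 1.64³/36 = 0.408012 m⁴.
Centre of pressure: y_p = y_c + I_c/(y_c·A) = 7.46333 + 0.408012/(7.46333 × 2.7306) = 7.46333 + 0.0200208 = 7.48335 m along the plane.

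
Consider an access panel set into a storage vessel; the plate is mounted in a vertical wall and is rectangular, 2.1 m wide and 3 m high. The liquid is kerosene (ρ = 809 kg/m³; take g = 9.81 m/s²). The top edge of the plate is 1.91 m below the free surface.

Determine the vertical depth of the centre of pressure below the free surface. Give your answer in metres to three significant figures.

γ = ρg = 809 × 9.81 / 1000 = 7.93629 kN/m³.
The centroid lies 3/2 = 1.5 m below the top edge, so the centroid depth is h_c = 1.91 + 1.5 = 3.41 m.
A = 2.1 × 3 = 6.3 m².
Resultant F = γ·h_c·A = 7.93629 × 3.41 × 6.3 = 170.495 kN.
I_c = b·h³/12 = 2.1 × 3³/12 = 4.725 m⁴.
Centre of pressure: y_p = y_c + I_c/(y_c·A) = 3.41 + 4.725/(3.41 × 6.3) = 3.41 + 0.219941 = 3.62994 m along the plane.

h_p = 3.63 m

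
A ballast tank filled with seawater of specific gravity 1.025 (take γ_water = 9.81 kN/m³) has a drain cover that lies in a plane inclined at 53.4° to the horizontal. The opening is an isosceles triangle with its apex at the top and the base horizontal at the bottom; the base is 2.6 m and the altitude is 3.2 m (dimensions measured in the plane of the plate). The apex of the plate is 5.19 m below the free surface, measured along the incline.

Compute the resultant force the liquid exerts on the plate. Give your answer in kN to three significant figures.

F ≈ 246 kN

γ = 1.025 × 9.81 = 10.05525 kN/m³.
Let θ = 53.4° be the plate's angle to the horizontal; measure y along the incline from where the plane meets the free surface. Vertical depth h = y·sinθ with sinθ = 0.802817.
With the apex up, the centroid sits 2h/3 = 2 × 3.2/3 = 2.13333 m below the apex, so y_c = 5.19 + 2.13333 = 7.32333 m and h_c = 7.32333 × 0.802817 = 5.87929 m.
A = ½ × 2.6 × 3.2 = 4.16 m².
Resultant F = γ·h_c·A = 10.05525 × 5.87929 × 4.16 = 245.93 kN.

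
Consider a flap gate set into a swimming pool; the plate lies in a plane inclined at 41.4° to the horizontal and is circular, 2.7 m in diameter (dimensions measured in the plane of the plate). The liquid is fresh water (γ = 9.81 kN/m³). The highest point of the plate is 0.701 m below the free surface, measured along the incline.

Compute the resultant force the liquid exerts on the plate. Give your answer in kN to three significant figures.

F ≈ 76.2 kN

γ = 9.81 kN/m³.
Let θ = 41.4° be the plate's angle to the horizontal; measure y along the incline from where the plane meets the free surface. Vertical depth h = y·sinθ with sinθ = 0.661312.
The centroid is at the centre, 1.35 m below the top of the plate, so y_c = 0.701 + 1.35 = 2.051 m and h_c = 2.051 × 0.661312 = 1.35635 m.
A = π(1.35)² = 5.72555 m².
Resultant F = γ·h_c·A = 9.81 × 1.35635 × 5.72555 = 76.183 kN.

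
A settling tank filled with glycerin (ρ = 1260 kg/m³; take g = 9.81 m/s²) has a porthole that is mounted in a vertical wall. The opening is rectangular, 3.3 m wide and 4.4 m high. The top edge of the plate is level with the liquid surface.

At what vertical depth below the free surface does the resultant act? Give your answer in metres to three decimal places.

γ = ρg = 1260 × 9.81 / 1000 = 12.3606 kN/m³.
The centroid lies 4.4/2 = 2.2 m below the top edge, so the centroid depth is h_c = 2.2 m.
A = 3.3 × 4.4 = 14.52 m².
Resultant F = γ·h_c·A = 12.3606 × 2.2 × 14.52 = 394.847 kN.
I_c = b·h³/12 = 3.3 × 4.4³/12 = 23.4256 m⁴.
Centre of pressure: y_p = y_c + I_c/(y_c·A) = 2.2 + 23.4256/(2.2 × 14.52) = 2.2 + 0.733333 = 2.93333 m along the plane.

h_p = 2.933 m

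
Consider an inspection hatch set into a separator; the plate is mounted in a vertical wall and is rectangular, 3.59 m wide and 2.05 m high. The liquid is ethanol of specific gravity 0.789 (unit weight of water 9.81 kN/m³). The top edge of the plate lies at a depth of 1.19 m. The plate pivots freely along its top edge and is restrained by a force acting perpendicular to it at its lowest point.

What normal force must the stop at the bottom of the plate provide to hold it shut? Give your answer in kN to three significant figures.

P ≈ 72.8 kN

γ = 0.789 × 9.81 = 7.74009 kN/m³.
The centroid lies 2.05/2 = 1.025 m below the top edge, so the centroid depth is h_c = 1.19 + 1.025 = 2.215 m.
A = 3.59 × 2.05 = 7.3595 m².
Resultant F = γ·h_c·A = 7.74009 × 2.215 × 7.3595 = 126.173 kN.
I_c = b·h³/12 = 3.59 × 2.05³/12 = 2.57736 m⁴.
Centre of pressure: y_p = y_c + I_c/(y_c·A) = 2.215 + 2.57736/(2.215 × 7.3595) = 2.215 + 0.158108 = 2.37311 m along the plane.
The resultant acts 1.025 + 0.158108 = 1.18311 m (along the plate) below the hinge at the top edge, so the moment about the hinge is M = F × 1.18311 = 126.173 × 1.18311 = 149.277 kN·m.
A normal force at the bottom, 2.05 m from the hinge, must supply this moment: P = 149.277/2.05 = 72.818 kN.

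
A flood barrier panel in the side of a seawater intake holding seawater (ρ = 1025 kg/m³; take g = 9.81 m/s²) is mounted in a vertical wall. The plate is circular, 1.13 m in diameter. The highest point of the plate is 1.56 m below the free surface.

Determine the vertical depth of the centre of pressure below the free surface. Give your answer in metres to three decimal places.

γ = ρg = 1025 × 9.81 / 1000 = 10.05525 kN/m³.
The centroid is at the centre, 0.565 m below the top of the plate, so the centroid depth is h_c = 1.56 + 0.565 = 2.125 m.
A = π(0.565)² = 1.00287 m².
Resultant F = γ·h_c·A = 10.05525 × 2.125 × 1.00287 = 21.4287 kN.
I_c = πr⁴/4 = π × 0.565⁴/4 = 0.0800357 m⁴.
Centre of pressure: y_p = y_c + I_c/(y_c·A) = 2.125 + 0.0800357/(2.125 × 1.00287) = 2.125 + 0.0375561 = 2.16256 m along the plane.

h_p = 2.163 m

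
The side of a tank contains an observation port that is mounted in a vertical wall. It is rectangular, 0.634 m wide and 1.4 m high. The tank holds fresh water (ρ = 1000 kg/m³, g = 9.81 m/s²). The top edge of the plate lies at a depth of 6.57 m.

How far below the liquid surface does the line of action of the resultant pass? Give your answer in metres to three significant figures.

γ = ρg = 1000 × 9.81 = 9810 N/m³ = 9.81 kN/m³.
The centroid lies 1.4/2 = 0.7 m below the top edge, so the centroid depth is h_c = 6.57 + 0.7 = 7.27 m.
A = 0.634 × 1.4 = 0.8876 m².
Resultant F = γ·h_c·A = 9.81 × 7.27 × 0.8876 = 63.3025 kN.
I_c = b·h³/12 = 0.634 × 1.4³/12 = 0.144975 m⁴.
Centre of pressure: y_p = y_c + I_c/(y_c·A) = 7.27 + 0.144975/(7.27 × 0.8876) = 7.27 + 0.0224668 = 7.29247 m along the plane.

h_p = 7.29 m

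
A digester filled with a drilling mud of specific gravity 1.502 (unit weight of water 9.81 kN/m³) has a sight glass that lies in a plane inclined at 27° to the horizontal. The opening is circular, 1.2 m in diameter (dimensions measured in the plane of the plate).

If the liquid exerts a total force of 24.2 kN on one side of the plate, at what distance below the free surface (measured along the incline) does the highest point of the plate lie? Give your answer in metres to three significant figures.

γ = 1.502 × 9.81 = 14.73462 kN/m³.
A = π(0.6)² = 1.13097 m².
From F = γ·h_c·A, the centroid depth is h_c = 24.2/(14.73462 × 1.13097) = 1.4522 m.
Let θ = 27° be the plate's angle to the horizontal; measure y along the incline from where the plane meets the free surface. Vertical depth h = y·sinθ with sinθ = 0.453990.
Along the incline, y_c = h_c/sinθ = 1.4522/0.453990 = 3.19875 m.
The centroid is at the centre, 0.6 m below the top of the plate, so the highest point sits at y_top = 3.19875 − 0.6 = 2.59875 m along the incline.

y_top ≈ 2.60 m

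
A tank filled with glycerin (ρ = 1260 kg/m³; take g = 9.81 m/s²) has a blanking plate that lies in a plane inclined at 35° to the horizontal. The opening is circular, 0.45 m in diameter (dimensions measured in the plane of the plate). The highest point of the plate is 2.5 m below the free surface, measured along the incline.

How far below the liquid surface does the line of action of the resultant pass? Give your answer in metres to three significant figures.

γ = ρg = 1260 × 9.81 / 1000 = 12.3606 kN/m³.
Let θ = 35° be the plate's angle to the horizontal; measure y along the incline from where the plane meets the free surface. Vertical depth h = y·sinθ with sinθ = 0.573576.
The centroid is at the centre, 0.225 m below the top of the plate, so y_c = 2.5 + 0.225 = 2.725 m and h_c = 2.725 × 0.573576 = 1.56299 m.
A = π(0.225)² = 0.159043 m².
Resultant F = γ·h_c·A = 12.3606 × 1.56299 × 0.159043 = 3.07263 kN.
I_c = πr⁴/4 = π × 0.225⁴/4 = 0.00201289 m⁴.
Centre of pressure: y_p = y_c + I_c/(y_c·A) = 2.725 + 0.00201289/(2.725 × 0.159043) = 2.725 + 0.0046445 = 2.72964 m along the plane.
Vertically, h_p = y_p·sinθ = 2.72964 × 0.573576 = 1.56566 m.

h_p = 1.57 m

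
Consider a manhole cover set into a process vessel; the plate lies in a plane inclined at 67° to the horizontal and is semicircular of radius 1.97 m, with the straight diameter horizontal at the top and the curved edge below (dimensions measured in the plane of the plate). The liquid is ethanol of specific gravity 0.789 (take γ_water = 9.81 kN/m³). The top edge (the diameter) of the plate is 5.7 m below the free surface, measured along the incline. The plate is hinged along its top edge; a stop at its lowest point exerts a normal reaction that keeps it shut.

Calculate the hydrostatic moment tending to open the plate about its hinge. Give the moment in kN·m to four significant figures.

M ≈ 249.1 kN·m

γ = 0.789 × 9.81 = 7.74009 kN/m³.
Let θ = 67° be the plate's angle to the horizontal; measure y along the incline from where the plane meets the free surface. Vertical depth h = y·sinθ with sinθ = 0.920505.
The centroid of a semicircle lies 4r/(3π) = 0.836094 m from the diameter, here below the top edge, so y_c = 5.7 + 0.836094 = 6.53609 m and h_c = 6.53609 × 0.920505 = 6.0165 m.
A = πr²/2 = π × 1.97²/2 = 6.0961 m².
Resultant F = γ·h_c·A = 7.74009 × 6.0165 × 6.0961 = 283.885 kN.
I_c = (π/8 − 8/(9π))·r⁴ = 0.109757 × 1.97⁴ = 1.65309 m⁴.
Centre of pressure: y_p = y_c + I_c/(y_c·A) = 6.53609 + 1.65309/(6.53609 × 6.0961) = 6.53609 + 0.0414884 = 6.57758 m along the plane.
The resultant acts 0.836094 + 0.0414884 = 0.877582 m (along the plate) below the hinge at the top edge, so the moment about the hinge is M = F × 0.877582 = 283.885 × 0.877582 = 249.132 kN·m.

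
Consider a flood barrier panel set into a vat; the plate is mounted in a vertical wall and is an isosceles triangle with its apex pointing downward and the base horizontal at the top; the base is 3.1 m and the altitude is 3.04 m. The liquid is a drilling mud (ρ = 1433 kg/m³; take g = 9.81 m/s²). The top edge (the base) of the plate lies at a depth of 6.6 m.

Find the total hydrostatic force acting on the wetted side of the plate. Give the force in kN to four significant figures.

γ = ρg = 1433 × 9.81 / 1000 = 14.05773 kN/m³.
With the apex down, the centroid sits h/3 = 3.04/3 = 1.01333 m below the base (the top edge), so the centroid depth is h_c = 6.6 + 1.01333 = 7.61333 m.
A = ½ × 3.1 × 3.04 = 4.712 m².
Resultant F = γ·h_c·A = 14.05773 × 7.61333 × 4.712 = 504.307 kN.

F ≈ 504.3 kN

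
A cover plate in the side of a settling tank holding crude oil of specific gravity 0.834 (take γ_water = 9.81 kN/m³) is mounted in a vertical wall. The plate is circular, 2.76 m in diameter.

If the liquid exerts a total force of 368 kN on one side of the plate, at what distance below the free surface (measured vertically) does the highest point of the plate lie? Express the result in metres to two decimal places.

γ = 0.834 × 9.81 = 8.18154 kN/m³.
A = π(1.38)² = 5.98285 m².
From F = γ·h_c·A, the centroid depth is h_c = 368/(8.18154 × 5.98285) = 7.51804 m.
The centroid is at the centre, 1.38 m below the top of the plate, so the highest point sits at h_top = 7.51804 − 1.38 = 6.13804 m below the surface.

d_top ≈ 6.14 m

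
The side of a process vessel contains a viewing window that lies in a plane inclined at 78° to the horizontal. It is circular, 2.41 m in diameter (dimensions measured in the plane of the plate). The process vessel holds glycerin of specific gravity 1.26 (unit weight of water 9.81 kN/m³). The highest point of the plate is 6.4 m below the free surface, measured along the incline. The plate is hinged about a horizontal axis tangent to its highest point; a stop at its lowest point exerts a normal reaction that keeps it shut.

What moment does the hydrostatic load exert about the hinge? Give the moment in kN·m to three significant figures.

γ = 1.26 × 9.81 = 12.3606 kN/m³.
Let θ = 78° be the plate's angle to the horizontal; measure y along the incline from where the plane meets the free surface. Vertical depth h = y·sinθ with sinθ = 0.978148.
The centroid is at the centre, 1.205 m below the top of the plate, so y_c = 6.4 + 1.205 = 7.605 m and h_c = 7.605 × 0.978148 = 7.43882 m.
A = π(1.205)² = 4.56167 m².
Resultant F = γ·h_c·A = 12.3606 × 7.43882 × 4.56167 = 419.438 kN.
I_c = πr⁴/4 = π × 1.205⁴/4 = 1.65592 m⁴.
Centre of pressure: y_p = y_c + I_c/(y_c·A) = 7.605 + 1.65592/(7.605 × 4.56167) = 7.605 + 0.0477327 = 7.65273 m along the plane.
The resultant acts 1.205 + 0.0477327 = 1.25273 m (along the plate) below the hinge at the top edge, so the moment about the hinge is M = F × 1.25273 = 419.438 × 1.25273 = 525.443 kN·m.

M ≈ 525 kN·m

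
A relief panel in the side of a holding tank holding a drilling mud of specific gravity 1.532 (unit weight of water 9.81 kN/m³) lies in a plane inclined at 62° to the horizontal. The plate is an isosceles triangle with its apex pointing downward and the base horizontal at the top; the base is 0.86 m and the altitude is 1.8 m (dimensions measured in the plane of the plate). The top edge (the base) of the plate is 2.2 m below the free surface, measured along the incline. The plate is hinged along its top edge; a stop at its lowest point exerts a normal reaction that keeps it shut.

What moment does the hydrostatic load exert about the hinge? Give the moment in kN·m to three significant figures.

γ = 1.532 × 9.81 = 15.02892 kN/m³.
Let θ = 62° be the plate's angle to the horizontal; measure y along the incline from where the plane meets the free surface. Vertical depth h = y·sinθ with sinθ = 0.882948.
With the apex down, the centroid sits h/3 = 1.8/3 = 0.6 m below the base (the top edge), so y_c = 2.2 + 0.6 = 2.8 m and h_c = 2.8 × 0.882948 = 2.47225 m.
A = ½ × 0.86 × 1.8 = 0.774 m².
Resultant F = γ·h_c·A = 15.02892 × 2.47225 × 0.774 = 28.7582 kN.
I_c = b·h³/36 = 0.86 × 1.8³/36 = 0.13932 m⁴.
Centre of pressure: y_p = y_c + I_c/(y_c·A) = 2.8 + 0.13932/(2.8 × 0.774) = 2.8 + 0.0642857 = 2.86429 m along the plane.
The resultant acts 0.6 + 0.0642857 = 0.664286 m (along the plate) below the hinge at the top edge, so the moment about the hinge is M = F × 0.664286 = 28.7582 × 0.664286 = 19.1037 kN·m.

M ≈ 19.1 kN·m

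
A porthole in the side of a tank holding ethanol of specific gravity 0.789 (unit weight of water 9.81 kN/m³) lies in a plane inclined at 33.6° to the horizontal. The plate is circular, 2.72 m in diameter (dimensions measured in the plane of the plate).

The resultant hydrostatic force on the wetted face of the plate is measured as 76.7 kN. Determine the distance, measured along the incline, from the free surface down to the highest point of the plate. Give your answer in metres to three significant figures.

y_top ≈ 1.72 m

γ = 0.789 × 9.81 = 7.74009 kN/m³.
A = π(1.36)² = 5.81069 m².
From F = γ·h_c·A, the centroid depth is h_c = 76.7/(7.74009 × 5.81069) = 1.70538 m.
Let θ = 33.6° be the plate's angle to the horizontal; measure y along the incline from where the plane meets the free surface. Vertical depth h = y·sinθ with sinθ = 0.553392.
Along the incline, y_c = h_c/sinθ = 1.70538/0.553392 = 3.08169 m.
The centroid is at the centre, 1.36 m below the top of the plate, so the highest point sits at y_top = 3.08169 − 1.36 = 1.72169 m along the incline.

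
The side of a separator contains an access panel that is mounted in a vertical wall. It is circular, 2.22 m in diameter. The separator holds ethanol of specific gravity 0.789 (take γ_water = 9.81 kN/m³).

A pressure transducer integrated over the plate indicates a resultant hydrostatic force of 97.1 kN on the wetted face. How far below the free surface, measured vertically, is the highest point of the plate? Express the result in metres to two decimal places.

γ = 0.789 × 9.81 = 7.74009 kN/m³.
A = π(1.11)² = 3.87076 m².
From F = γ·h_c·A, the centroid depth is h_c = 97.1/(7.74009 × 3.87076) = 3.24098 m.
The centroid is at the centre, 1.11 m below the top of the plate, so the highest point sits at h_top = 3.24098 − 1.11 = 2.13098 m below the surface.

d_top ≈ 2.13 m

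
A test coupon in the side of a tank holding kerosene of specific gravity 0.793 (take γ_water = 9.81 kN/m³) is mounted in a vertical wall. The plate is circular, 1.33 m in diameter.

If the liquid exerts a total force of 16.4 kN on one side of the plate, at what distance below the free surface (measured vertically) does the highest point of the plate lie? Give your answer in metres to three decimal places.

γ = 0.793 × 9.81 = 7.77933 kN/m³.
A = π(0.665)² = 1.38929 m².
From F = γ·h_c·A, the centroid depth is h_c = 16.4/(7.77933 × 1.38929) = 1.51743 m.
The centroid is at the centre, 0.665 m below the top of the plate, so the highest point sits at h_top = 1.51743 − 0.665 = 0.85243 m below the surface.

d_top ≈ 0.852 m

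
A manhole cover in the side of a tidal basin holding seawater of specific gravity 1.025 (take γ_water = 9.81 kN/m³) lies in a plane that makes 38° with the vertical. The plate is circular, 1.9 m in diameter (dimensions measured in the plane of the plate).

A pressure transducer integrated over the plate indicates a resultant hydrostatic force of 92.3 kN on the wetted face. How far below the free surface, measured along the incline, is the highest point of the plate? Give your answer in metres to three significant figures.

γ = 1.025 × 9.81 = 10.05525 kN/m³.
A = π(0.95)² = 2.83529 m².
From F = γ·h_c·A, the centroid depth is h_c = 92.3/(10.05525 × 2.83529) = 3.23751 m.
The plate makes 38° with the vertical, i.e. θ = 90° − 38° = 52° to the horizontal. Measuring y along the incline from the free-surface line, vertical depth h = y·sinθ with sinθ = 0.788011.
Along the incline, y_c = h_c/sinθ = 3.23751/0.788011 = 4.10846 m.
The centroid is at the centre, 0.95 m below the top of the plate, so the highest point sits at y_top = 4.10846 − 0.95 = 3.15846 m along the incline.

y_top ≈ 3.16 m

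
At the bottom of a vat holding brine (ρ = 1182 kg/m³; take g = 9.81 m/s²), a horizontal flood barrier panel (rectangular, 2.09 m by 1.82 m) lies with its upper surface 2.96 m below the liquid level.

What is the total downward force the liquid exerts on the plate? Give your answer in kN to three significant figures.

γ = ρg = 1182 × 9.81 / 1000 = 11.59542 kN/m³.
The plate is horizontal, so pressure is uniform at p = γ·h = 11.59542 × 2.96 = 34.3224 kN/m².
A = 2.09 × 1.82 = 3.8038 m².
F = p·A = 34.3224 × 3.8038 = 130.556 kN.

F ≈ 131 kN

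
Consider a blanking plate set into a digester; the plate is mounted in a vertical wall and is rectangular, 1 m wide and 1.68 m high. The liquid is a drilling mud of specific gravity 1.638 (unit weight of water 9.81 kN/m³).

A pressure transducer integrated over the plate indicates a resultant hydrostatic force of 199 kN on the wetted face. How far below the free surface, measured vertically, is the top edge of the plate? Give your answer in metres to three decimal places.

d_top ≈ 6.532 m

γ = 1.638 × 9.81 = 16.06878 kN/m³.
A = 1 × 1.68 = 1.68 m².
From F = γ·h_c·A, the centroid depth is h_c = 199/(16.06878 × 1.68) = 7.37159 m.
The centroid lies 1.68/2 = 0.84 m below the top edge, so the top edge sits at h_top = 7.37159 − 0.84 = 6.53159 m below the surface.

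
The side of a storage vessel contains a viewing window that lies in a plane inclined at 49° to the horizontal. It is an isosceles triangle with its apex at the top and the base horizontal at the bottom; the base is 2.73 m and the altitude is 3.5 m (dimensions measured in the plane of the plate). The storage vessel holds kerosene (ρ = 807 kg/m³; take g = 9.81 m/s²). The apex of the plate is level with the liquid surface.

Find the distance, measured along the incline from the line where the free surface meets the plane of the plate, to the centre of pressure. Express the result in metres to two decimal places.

y_p = 2.63 m

γ = ρg = 807 × 9.81 / 1000 = 7.91667 kN/m³.
Let θ = 49° be the plate's angle to the horizontal; measure y along the incline from where the plane meets the free surface. Vertical depth h = y·sinθ with sinθ = 0.754710.
With the apex up, the centroid sits 2h/3 = 2 × 3.5/3 = 2.33333 m below the apex, so y_c = 2.33333 m and h_c = 2.33333 × 0.754710 = 1.76099 m.
A = ½ × 2.73 × 3.5 = 4.7775 m².
Resultant F = γ·h_c·A = 7.91667 × 1.76099 × 4.7775 = 66.604 kN.
I_c = b·h³/36 = 2.73 × 3.5³/36 = 3.25135 m⁴.
Centre of pressure: y_p = y_c + I_c/(y_c·A) = 2.33333 + 3.25135/(2.33333 × 4.7775) = 2.33333 + 0.291667 = 2.625 m along the plane.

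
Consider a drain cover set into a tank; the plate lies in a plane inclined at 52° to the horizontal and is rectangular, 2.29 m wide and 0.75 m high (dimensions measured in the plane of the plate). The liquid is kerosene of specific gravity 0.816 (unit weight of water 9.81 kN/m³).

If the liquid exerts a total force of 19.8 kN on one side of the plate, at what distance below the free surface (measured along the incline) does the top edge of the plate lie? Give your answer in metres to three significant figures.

y_top ≈ 1.45 m

γ = 0.816 × 9.81 = 8.00496 kN/m³.
A = 2.29 × 0.75 = 1.7175 m².
From F = γ·h_c·A, the centroid depth is h_c = 19.8/(8.00496 × 1.7175) = 1.44016 m.
Let θ = 52° be the plate's angle to the horizontal; measure y along the incline from where the plane meets the free surface. Vertical depth h = y·sinθ with sinθ = 0.788011.
Along the incline, y_c = h_c/sinθ = 1.44016/0.788011 = 1.82759 m.
The centroid lies 0.75/2 = 0.375 m below the top edge, so the top edge sits at y_top = 1.82759 − 0.375 = 1.45259 m along the incline.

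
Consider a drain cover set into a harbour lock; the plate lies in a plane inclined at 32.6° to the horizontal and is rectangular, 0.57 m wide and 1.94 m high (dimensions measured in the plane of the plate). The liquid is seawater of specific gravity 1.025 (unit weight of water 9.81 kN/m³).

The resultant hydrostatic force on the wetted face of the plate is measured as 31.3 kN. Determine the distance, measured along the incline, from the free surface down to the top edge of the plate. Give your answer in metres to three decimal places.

γ = 1.025 × 9.81 = 10.05525 kN/m³.
A = 0.57 × 1.94 = 1.1058 m².
From F = γ·h_c·A, the centroid depth is h_c = 31.3/(10.05525 × 1.1058) = 2.81498 m.
Let θ = 32.6° be the plate's angle to the horizontal; measure y along the incline from where the plane meets the free surface. Vertical depth h = y·sinθ with sinθ = 0.538771.
Along the incline, y_c = h_c/sinθ = 2.81498/0.538771 = 5.22482 m.
The centroid lies 1.94/2 = 0.97 m below the top edge, so the top edge sits at y_top = 5.22482 − 0.97 = 4.25482 m along the incline.

y_top ≈ 4.255 m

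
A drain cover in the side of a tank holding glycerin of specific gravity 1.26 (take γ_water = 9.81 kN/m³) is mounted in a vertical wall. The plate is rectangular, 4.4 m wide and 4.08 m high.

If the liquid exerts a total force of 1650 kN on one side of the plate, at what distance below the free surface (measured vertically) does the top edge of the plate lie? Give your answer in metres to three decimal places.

d_top ≈ 5.396 m

γ = 1.26 × 9.81 = 12.3606 kN/m³.
A = 4.4 × 4.08 = 17.952 m².
From F = γ·h_c·A, the centroid depth is h_c = 1650/(12.3606 × 17.952) = 7.43587 m.
The centroid lies 4.08/2 = 2.04 m below the top edge, so the top edge sits at h_top = 7.43587 − 2.04 = 5.39587 m below the surface.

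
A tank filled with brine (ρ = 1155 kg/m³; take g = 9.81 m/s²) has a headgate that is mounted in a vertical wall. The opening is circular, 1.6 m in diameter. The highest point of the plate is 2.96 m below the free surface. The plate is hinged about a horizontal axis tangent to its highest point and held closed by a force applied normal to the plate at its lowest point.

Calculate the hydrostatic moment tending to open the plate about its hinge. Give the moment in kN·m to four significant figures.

γ = ρg = 1155 × 9.81 / 1000 = 11.33055 kN/m³.
The centroid is at the centre, 0.8 m below the top of the plate, so the centroid depth is h_c = 2.96 + 0.8 = 3.76 m.
A = π(0.8)² = 2.01062 m².
Resultant F = γ·h_c·A = 11.33055 × 3.76 × 2.01062 = 85.6582 kN.
I_c = πr⁴/4 = π × 0.8⁴/4 = 0.321699 m⁴.
Centre of pressure: y_p = y_c + I_c/(y_c·A) = 3.76 + 0.321699/(3.76 × 2.01062) = 3.76 + 0.0425532 = 3.80255 m along the plane.
The resultant acts 0.8 + 0.0425532 = 0.842553 m (along the plate) below the hinge at the top edge, so the moment about the hinge is M = F × 0.842553 = 85.6582 × 0.842553 = 72.1716 kN·m.

M ≈ 72.17 kN·m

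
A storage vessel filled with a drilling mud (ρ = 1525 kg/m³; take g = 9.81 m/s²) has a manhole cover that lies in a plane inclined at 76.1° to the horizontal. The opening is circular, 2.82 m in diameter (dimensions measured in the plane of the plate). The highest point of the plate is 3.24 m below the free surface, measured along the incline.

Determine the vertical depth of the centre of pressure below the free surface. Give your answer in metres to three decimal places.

γ = ρg = 1525 × 9.81 / 1000 = 14.96025 kN/m³.
Let θ = 76.1° be the plate's angle to the horizontal; measure y along the incline from where the plane meets the free surface. Vertical depth h = y·sinθ with sinθ = 0.970716.
The centroid is at the centre, 1.41 m below the top of the plate, so y_c = 3.24 + 1.41 = 4.65 m and h_c = 4.65 × 0.970716 = 4.51383 m.
A = π(1.41)² = 6.2458 m².
Resultant F = γ·h_c·A = 14.96025 × 4.51383 × 6.2458 = 421.767 kN.
I_c = πr⁴/4 = π × 1.41⁴/4 = 3.10432 m⁴.
Centre of pressure: y_p = y_c + I_c/(y_c·A) = 4.65 + 3.10432/(4.65 × 6.2458) = 4.65 + 0.106887 = 4.75689 m along the plane.
Vertically, h_p = y_p·sinθ = 4.75689 × 0.970716 = 4.61759 m.

h_p = 4.618 m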